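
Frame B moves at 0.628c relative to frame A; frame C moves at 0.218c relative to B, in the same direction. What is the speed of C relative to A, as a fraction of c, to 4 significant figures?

u ≈ 0.7441c

Compose boost 2: (0.218 + 0.628)/(1 + 0.218×0.628) = 0.8460/1.13690 = 0.7441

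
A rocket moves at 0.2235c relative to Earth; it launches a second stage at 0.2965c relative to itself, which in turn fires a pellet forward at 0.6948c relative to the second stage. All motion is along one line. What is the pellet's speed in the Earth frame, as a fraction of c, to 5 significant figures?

u ≈ 0.88321c

Compose boost 2: (0.2965 + 0.2235)/(1 + 0.2965×0.2235) = 0.52000/1.066268 = 0.4876824
Compose boost 3: (0.6948 + 0.4876824)/(1 + 0.6948×0.4876824) = 1.182482/1.338842 = 0.88321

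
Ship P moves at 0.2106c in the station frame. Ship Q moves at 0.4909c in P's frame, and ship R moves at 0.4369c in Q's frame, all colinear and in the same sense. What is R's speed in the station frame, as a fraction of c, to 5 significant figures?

Compose boost 2: (0.4909 + 0.2106)/(1 + 0.4909×0.2106) = 0.70150/1.103384 = 0.6357717
Compose boost 3: (0.4369 + 0.6357717)/(1 + 0.4369×0.6357717) = 1.072672/1.277769 = 0.83949

u ≈ 0.83949c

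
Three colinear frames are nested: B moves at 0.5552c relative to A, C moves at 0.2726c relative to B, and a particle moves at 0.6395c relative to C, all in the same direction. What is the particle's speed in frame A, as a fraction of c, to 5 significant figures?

u ≈ 0.93060c

Compose boost 2: (0.2726 + 0.5552)/(1 + 0.2726×0.5552) = 0.82780/1.151348 = 0.7189836
Compose boost 3: (0.6395 + 0.7189836)/(1 + 0.6395×0.7189836) = 1.358484/1.459790 = 0.93060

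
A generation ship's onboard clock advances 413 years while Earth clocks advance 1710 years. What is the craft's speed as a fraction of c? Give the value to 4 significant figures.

γ = Δt/τ₀ = 1710/413 = 4.14044
β = √(1 − 1/γ²) = √(1 − 1/4.14044²) = 0.9704

β ≈ 0.9704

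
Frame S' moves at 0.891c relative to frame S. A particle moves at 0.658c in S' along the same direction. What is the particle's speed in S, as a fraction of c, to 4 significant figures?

Relativistic velocity addition: u = (u' + v)/(1 + u'v/c²)
= (0.658 + 0.891)/(1 + 0.658×0.891) = 1.549/1.58628 = 0.9765

u ≈ 0.9765c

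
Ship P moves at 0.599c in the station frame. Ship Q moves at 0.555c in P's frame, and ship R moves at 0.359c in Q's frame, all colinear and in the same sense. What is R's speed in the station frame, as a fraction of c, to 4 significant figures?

u ≈ 0.9345c

Compose boost 2: (0.555 + 0.599)/(1 + 0.555×0.599) = 1.154/1.33244 = 0.866077
Compose boost 3: (0.359 + 0.866077)/(1 + 0.359×0.866077) = 1.22508/1.31092 = 0.9345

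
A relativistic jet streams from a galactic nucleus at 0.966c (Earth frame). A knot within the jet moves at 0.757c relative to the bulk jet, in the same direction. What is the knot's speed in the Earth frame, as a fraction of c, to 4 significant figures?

Relativistic velocity addition: u = (u' + v)/(1 + u'v/c²)
= (0.757 + 0.966)/(1 + 0.757×0.966) = 1.723/1.73126 = 0.9952

u ≈ 0.9952c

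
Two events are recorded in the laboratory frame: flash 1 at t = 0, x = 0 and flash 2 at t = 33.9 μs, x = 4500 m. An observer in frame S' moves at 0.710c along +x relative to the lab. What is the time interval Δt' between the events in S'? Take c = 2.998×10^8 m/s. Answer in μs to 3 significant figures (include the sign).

γ = 1/√(1 − 0.710²) = 1.4200
Δt' = γ(Δt − vΔx/c²) = 1.4200 × (33.9 μs − 0.710×4500 m / (2.998×10^8 m/s))
= 1.4200 × (23.243 μs) = 33.0 μs

Δt' ≈ 33.0 μs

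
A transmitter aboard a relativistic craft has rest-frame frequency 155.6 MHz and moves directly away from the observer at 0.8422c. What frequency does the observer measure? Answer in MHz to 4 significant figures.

f_obs ≈ 45.54 MHz

Relativistic Doppler: f_obs = f_src √((1−β)/(1+β))
= 155.6 × √(0.157800/1.84220) = 155.6 × 0.292675 = 45.54 MHz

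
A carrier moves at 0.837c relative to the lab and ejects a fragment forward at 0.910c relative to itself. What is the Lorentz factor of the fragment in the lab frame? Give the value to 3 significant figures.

γ ≈ 7.76

u_lab = (0.910 + 0.837)/(1 + 0.910×0.837) = 1.747/1.76167 = 0.991673
γ = 1/√(1 − 0.991673²) = 7.76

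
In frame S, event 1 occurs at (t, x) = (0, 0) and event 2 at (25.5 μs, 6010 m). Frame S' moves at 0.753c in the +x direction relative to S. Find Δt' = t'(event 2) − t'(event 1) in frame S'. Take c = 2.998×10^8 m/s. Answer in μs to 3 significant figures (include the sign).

Δt' ≈ 15.8 μs

γ = 1/√(1 − 0.753²) = 1.5197
Δt' = γ(Δt − vΔx/c²) = 1.5197 × (25.5 μs − 0.753×6010 m / (2.998×10^8 m/s))
= 1.5197 × (10.405 μs) = 15.8 μs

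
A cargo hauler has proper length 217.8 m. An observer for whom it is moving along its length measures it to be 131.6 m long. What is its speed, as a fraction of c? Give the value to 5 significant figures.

γ = L₀/L = 217.8/131.6 = 1.655015
β = √(1 − 1/γ²) = 0.79681

β ≈ 0.79681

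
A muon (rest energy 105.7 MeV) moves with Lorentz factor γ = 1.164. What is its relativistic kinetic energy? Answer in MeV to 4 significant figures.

γ = 1.164 (given)
K = (γ − 1)m₀c² = (1.164 − 1) × 105.7 MeV = 0.164000 × 105.7 MeV = 17.33 MeV

K ≈ 17.33 MeV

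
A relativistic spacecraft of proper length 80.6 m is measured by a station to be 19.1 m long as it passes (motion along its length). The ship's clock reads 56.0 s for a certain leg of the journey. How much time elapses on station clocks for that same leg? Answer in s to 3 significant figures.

Length contraction ⇒ γ = L₀/L = 80.6/19.1 = 4.2199
Time dilation: Δt = γτ₀ = 4.2199 × 56.0 s = 236 s

Δt ≈ 236 s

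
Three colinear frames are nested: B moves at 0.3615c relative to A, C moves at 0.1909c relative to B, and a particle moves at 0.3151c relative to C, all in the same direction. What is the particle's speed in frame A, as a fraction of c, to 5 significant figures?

Compose boost 2: (0.1909 + 0.3615)/(1 + 0.1909×0.3615) = 0.55240/1.069010 = 0.5167396
Compose boost 3: (0.3151 + 0.5167396)/(1 + 0.3151×0.5167396) = 0.8318396/1.162825 = 0.71536

u ≈ 0.71536c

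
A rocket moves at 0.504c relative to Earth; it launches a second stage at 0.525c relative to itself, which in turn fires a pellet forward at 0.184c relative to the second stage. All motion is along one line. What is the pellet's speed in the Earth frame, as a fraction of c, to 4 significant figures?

u ≈ 0.8678c

Compose boost 2: (0.525 + 0.504)/(1 + 0.525×0.504) = 1.029/1.26460 = 0.813696
Compose boost 3: (0.184 + 0.813696)/(1 + 0.184×0.813696) = 0.997696/1.14972 = 0.8678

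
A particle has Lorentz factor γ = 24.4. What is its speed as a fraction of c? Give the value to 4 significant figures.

β ≈ 0.9992

β = √(1 − 1/γ²) = √(1 − 1/24.4²) = √(0.998320) = 0.9992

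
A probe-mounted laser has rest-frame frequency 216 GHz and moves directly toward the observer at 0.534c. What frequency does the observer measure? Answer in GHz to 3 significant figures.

Relativistic Doppler: f_obs = f_src √((1+β)/(1−β))
= 216 × √(1.5340/0.46600) = 216 × 1.8143 = 392 GHz

f_obs ≈ 392 GHz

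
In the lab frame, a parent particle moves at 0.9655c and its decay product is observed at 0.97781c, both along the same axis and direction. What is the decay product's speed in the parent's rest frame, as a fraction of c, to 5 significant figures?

Inverse velocity addition: u' = (u − v)/(1 − uv/c²)
= (0.97781 − 0.9655)/(1 − 0.97781×0.9655) = 0.012310/0.05592445 = 0.22012

u' ≈ 0.22012c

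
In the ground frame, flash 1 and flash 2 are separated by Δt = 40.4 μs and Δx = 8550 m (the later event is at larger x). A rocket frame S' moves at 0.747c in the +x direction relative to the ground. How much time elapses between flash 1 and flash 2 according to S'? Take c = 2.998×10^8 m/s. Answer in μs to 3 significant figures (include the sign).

Δt' ≈ 28.7 μs

γ = 1/√(1 − 0.747²) = 1.5042
Δt' = γ(Δt − vΔx/c²) = 1.5042 × (40.4 μs − 0.747×8550 m / (2.998×10^8 m/s))
= 1.5042 × (19.096 μs) = 28.7 μs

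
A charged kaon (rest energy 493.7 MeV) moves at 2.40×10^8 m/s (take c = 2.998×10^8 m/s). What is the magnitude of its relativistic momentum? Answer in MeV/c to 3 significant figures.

β = v/c = 2.40×10^8 / 2.998×10^8 = 0.80053
γ = 1/√(1 − 0.80053²) = 1.6686
p = γβm₀c = 1.6686 × 0.80053 × 493.7 MeV/c = 659 MeV/c

p ≈ 659 MeV/c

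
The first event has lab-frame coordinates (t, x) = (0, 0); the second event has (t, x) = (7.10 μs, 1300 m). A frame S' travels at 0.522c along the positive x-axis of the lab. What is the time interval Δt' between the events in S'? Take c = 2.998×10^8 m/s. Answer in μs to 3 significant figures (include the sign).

Δt' ≈ 5.67 μs

γ = 1/√(1 − 0.522²) = 1.1724
Δt' = γ(Δt − vΔx/c²) = 1.1724 × (7.10 μs − 0.522×1300 m / (2.998×10^8 m/s))
= 1.1724 × (4.8365 μs) = 5.67 μs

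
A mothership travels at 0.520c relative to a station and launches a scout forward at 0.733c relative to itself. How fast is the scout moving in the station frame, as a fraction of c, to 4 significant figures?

u ≈ 0.9072c

Compose boost 2: (0.733 + 0.520)/(1 + 0.733×0.520) = 1.253/1.38116 = 0.9072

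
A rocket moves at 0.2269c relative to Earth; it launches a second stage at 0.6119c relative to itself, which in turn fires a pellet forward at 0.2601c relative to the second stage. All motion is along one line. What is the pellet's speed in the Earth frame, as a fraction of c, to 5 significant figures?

u ≈ 0.83641c

Compose boost 2: (0.6119 + 0.2269)/(1 + 0.6119×0.2269) = 0.83880/1.138840 = 0.7365389
Compose boost 3: (0.2601 + 0.7365389)/(1 + 0.2601×0.7365389) = 0.9966389/1.191574 = 0.83641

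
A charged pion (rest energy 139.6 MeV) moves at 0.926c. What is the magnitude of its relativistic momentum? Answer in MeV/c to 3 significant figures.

γ = 1/√(1 − 0.926²) = 2.6488
p = γβm₀c = 2.6488 × 0.926 × 139.6 MeV/c = 342 MeV/c

p ≈ 342 MeV/c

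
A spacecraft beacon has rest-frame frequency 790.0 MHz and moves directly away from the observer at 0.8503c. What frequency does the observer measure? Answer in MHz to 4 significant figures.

Relativistic Doppler: f_obs = f_src √((1−β)/(1+β))
= 790.0 × √(0.149700/1.85030) = 790.0 × 0.284439 = 224.7 MHz

f_obs ≈ 224.7 MHz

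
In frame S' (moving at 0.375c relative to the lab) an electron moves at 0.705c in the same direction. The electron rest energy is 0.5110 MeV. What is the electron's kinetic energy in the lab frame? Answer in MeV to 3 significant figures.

u_lab = (0.705 + 0.375)/(1 + 0.705×0.375) = 0.854177
γ = 1/√(1 − 0.854177²) = 1.9231
K = (γ − 1)m₀c² = (1.9231 − 1) × 0.5110 = 0.92314 × 0.5110 = 0.472 MeV

K ≈ 0.472 MeV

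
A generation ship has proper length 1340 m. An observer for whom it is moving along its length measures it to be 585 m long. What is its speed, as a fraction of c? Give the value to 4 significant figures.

γ = L₀/L = 1340/585 = 2.29060
β = √(1 − 1/γ²) = 0.8997

β ≈ 0.8997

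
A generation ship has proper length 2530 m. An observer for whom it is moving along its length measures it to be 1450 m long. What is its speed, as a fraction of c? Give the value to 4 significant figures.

γ = L₀/L = 2530/1450 = 1.74483
β = √(1 − 1/γ²) = 0.8195

β ≈ 0.8195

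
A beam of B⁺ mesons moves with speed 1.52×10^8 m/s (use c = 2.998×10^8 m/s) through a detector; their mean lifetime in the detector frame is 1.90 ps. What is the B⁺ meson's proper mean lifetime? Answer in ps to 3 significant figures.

τ₀ ≈ 1.64 ps

β = v/c = 1.52×10^8 / 2.998×10^8 = 0.50700
γ = 1/√(1 − 0.50700²) = 1.1602
Proper time: τ₀ = Δt/γ = 1.90/1.1602 = 1.64 ps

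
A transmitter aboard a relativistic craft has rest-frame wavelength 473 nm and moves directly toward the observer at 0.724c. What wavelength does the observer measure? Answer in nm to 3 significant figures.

Relativistic Doppler: λ_obs = λ_src √((1−β)/(1+β))
= 473 × √(0.27600/1.7240) = 473 × 0.40012 = 189 nm

λ_obs ≈ 189 nm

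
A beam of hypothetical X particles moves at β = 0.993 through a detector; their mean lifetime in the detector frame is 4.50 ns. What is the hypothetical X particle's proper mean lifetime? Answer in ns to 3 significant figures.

γ = 1/√(1 − 0.993²) = 8.4664
Proper time: τ₀ = Δt/γ = 4.50/8.4664 = 0.532 ns

τ₀ ≈ 0.532 ns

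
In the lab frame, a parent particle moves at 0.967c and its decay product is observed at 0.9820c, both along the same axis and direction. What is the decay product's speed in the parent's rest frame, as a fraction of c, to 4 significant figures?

u' ≈ 0.2976c

Inverse velocity addition: u' = (u − v)/(1 − uv/c²)
= (0.9820 − 0.967)/(1 − 0.9820×0.967) = 0.01500/0.0504060 = 0.2976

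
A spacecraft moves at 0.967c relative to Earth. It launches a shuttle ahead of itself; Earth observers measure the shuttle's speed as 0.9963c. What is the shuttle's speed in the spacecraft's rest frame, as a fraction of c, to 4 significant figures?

u' ≈ 0.8010c

Inverse velocity addition: u' = (u − v)/(1 − uv/c²)
= (0.9963 − 0.967)/(1 − 0.9963×0.967) = 0.02930/0.0365779 = 0.8010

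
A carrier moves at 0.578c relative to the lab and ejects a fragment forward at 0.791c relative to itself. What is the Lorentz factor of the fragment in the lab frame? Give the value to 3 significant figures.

u_lab = (0.791 + 0.578)/(1 + 0.791×0.578) = 1.369/1.45720 = 0.939474
γ = 1/√(1 − 0.939474²) = 2.92

γ ≈ 2.92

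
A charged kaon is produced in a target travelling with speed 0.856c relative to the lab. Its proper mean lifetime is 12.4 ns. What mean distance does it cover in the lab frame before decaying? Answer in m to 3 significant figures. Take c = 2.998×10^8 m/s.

γ = 1/√(1 − 0.856²) = 1.9343
Dilated lifetime: Δt = γτ₀ = 1.9343 × 12.4 ns = 23.986 ns
d = vΔt = 0.856c × 23.986 ns = 2.5663×10^8 m/s × 2.3986×10^-8 s = 6.16 m

d ≈ 6.16 m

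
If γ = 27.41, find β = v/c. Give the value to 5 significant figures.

β = √(1 − 1/γ²) = √(1 − 1/27.41²) = √(0.9986690) = 0.99933

β ≈ 0.99933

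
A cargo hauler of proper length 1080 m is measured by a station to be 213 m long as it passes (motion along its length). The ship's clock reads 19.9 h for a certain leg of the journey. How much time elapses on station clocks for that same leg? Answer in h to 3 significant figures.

Length contraction ⇒ γ = L₀/L = 1080/213 = 5.0704
Time dilation: Δt = γτ₀ = 5.0704 × 19.9 h = 101 h

Δt ≈ 101 h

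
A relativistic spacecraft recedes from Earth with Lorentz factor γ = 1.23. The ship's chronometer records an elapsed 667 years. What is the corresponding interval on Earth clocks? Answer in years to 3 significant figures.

γ = 1.23 (given)
Time dilation: Δt = γτ₀ = 1.23 × 667 years = 820 years

Δt ≈ 820 years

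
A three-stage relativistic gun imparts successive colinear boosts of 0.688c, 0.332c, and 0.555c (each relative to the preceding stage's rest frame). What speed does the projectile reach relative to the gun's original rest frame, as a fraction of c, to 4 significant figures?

Compose boost 2: (0.332 + 0.688)/(1 + 0.332×0.688) = 1.020/1.22842 = 0.830338
Compose boost 3: (0.555 + 0.830338)/(1 + 0.555×0.830338) = 1.38534/1.46084 = 0.9483

u ≈ 0.9483c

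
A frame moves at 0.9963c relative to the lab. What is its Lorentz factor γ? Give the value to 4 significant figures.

γ ≈ 11.64

γ = 1/√(1 − β²) = 1/√(1 − 0.9963²) = 1/√(0.00738631) = 11.64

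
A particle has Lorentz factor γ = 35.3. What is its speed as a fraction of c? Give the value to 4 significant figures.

β = √(1 − 1/γ²) = √(1 − 1/35.3²) = √(0.999197) = 0.9996

β ≈ 0.9996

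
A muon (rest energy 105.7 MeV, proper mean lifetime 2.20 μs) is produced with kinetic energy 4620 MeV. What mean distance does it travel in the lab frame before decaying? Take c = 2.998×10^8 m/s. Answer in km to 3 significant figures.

d ≈ 29.5 km

γ = 1 + K/(m₀c²) = 1 + 4620/105.7 = 44.709
β = √(1 − 1/γ²) = 0.99975
Dilated lifetime: γτ₀ = 44.709 × 2.20 μs = 98.359 μs
d = βc·γτ₀ = 0.99975 × (2.998×10^8 m/s) × 9.8359×10^-5 s = 29.5 km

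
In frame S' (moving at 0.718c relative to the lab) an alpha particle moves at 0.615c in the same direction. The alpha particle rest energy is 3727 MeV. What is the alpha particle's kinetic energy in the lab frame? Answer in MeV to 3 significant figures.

u_lab = (0.615 + 0.718)/(1 + 0.615×0.718) = 0.924686
γ = 1/√(1 − 0.924686²) = 2.6265
K = (γ − 1)m₀c² = (2.6265 − 1) × 3727 = 1.6265 × 3727 = 6060 MeV

K ≈ 6060 MeV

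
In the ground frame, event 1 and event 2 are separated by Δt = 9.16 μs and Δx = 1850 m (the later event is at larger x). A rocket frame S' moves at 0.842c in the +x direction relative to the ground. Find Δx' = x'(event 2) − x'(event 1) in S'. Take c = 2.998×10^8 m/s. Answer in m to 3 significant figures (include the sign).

γ = 1/√(1 − 0.842²) = 1.8536
Δx' = γ(Δx − vΔt) = 1.8536 × (1850 m − 0.842×(2.998×10^8 m/s)×9.16×10^-6 s)
= 1.8536 × (-462.27 m) = -857 m

Δx' ≈ -857 m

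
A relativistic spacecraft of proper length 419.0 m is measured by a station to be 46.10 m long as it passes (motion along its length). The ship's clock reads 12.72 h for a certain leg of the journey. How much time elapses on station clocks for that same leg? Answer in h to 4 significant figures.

Length contraction ⇒ γ = L₀/L = 419.0/46.10 = 9.08894
Time dilation: Δt = γτ₀ = 9.08894 × 12.72 h = 115.6 h

Δt ≈ 115.6 h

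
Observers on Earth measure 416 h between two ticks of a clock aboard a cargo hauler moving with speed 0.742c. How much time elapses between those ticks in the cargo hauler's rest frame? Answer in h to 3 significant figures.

τ₀ ≈ 279 h

γ = 1/√(1 − 0.742²) = 1.4916
Proper time: τ₀ = Δt/γ = 416/1.4916 = 279 h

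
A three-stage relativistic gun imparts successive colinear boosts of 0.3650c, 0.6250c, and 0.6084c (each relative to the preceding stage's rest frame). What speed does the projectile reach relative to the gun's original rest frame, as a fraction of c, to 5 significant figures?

u ≈ 0.94906c

Compose boost 2: (0.6250 + 0.3650)/(1 + 0.6250×0.3650) = 0.99000/1.228125 = 0.8061069
Compose boost 3: (0.6084 + 0.8061069)/(1 + 0.6084×0.8061069) = 1.414507/1.490435 = 0.94906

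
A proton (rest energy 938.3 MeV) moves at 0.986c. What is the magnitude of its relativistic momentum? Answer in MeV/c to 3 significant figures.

γ = 1/√(1 − 0.986²) = 5.9972
p = γβm₀c = 5.9972 × 0.986 × 938.3 MeV/c = 5550 MeV/c

p ≈ 5550 MeV/c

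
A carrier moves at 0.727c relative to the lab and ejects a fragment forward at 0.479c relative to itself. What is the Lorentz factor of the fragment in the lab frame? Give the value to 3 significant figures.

γ ≈ 2.24

u_lab = (0.479 + 0.727)/(1 + 0.479×0.727) = 1.206/1.34823 = 0.894504
γ = 1/√(1 − 0.894504²) = 2.24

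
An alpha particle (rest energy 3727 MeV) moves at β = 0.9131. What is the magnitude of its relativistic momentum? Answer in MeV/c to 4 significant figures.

γ = 1/√(1 − 0.9131²) = 2.45257
p = γβm₀c = 2.45257 × 0.9131 × 3727 MeV/c = 8346 MeV/c

p ≈ 8346 MeV/c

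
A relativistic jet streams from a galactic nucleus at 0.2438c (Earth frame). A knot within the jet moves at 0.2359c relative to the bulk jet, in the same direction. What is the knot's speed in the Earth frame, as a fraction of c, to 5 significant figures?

Relativistic velocity addition: u = (u' + v)/(1 + u'v/c²)
= (0.2359 + 0.2438)/(1 + 0.2359×0.2438) = 0.47970/1.057512 = 0.45361

u ≈ 0.45361c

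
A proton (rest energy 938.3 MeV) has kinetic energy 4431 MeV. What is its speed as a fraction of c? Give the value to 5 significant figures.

γ = 1 + K/(m₀c²) = 1 + 4431/938.3 = 5.722370
β = √(1 − 1/γ²) = 0.98461

β ≈ 0.98461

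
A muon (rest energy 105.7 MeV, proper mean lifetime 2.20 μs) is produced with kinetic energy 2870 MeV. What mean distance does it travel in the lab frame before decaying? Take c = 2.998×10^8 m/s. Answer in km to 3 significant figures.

γ = 1 + K/(m₀c²) = 1 + 2870/105.7 = 28.152
β = √(1 − 1/γ²) = 0.99937
Dilated lifetime: γτ₀ = 28.152 × 2.20 μs = 61.935 μs
d = βc·γτ₀ = 0.99937 × (2.998×10^8 m/s) × 6.1935×10^-5 s = 18.6 km

d ≈ 18.6 km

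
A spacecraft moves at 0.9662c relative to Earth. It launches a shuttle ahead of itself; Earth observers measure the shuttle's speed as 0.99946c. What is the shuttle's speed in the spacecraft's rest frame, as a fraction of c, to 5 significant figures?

u' ≈ 0.96906c

Inverse velocity addition: u' = (u − v)/(1 − uv/c²)
= (0.99946 − 0.9662)/(1 − 0.99946×0.9662) = 0.033260/0.03432175 = 0.96906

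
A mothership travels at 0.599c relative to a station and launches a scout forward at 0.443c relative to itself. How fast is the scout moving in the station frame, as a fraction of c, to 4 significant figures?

Compose boost 2: (0.443 + 0.599)/(1 + 0.443×0.599) = 1.042/1.26536 = 0.8235

u ≈ 0.8235c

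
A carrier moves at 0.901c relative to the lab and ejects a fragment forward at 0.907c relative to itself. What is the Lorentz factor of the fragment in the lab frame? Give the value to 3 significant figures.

γ ≈ 9.95

u_lab = (0.907 + 0.901)/(1 + 0.907×0.901) = 1.808/1.81721 = 0.994933
γ = 1/√(1 − 0.994933²) = 9.95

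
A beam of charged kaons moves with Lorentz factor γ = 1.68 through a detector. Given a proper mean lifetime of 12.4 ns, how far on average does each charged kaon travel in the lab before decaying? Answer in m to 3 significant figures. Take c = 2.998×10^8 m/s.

d ≈ 5.02 m

β = √(1 − 1/γ²) = √(1 − 1/1.68²) = 0.80355
Dilated lifetime: Δt = γτ₀ = 1.68 × 12.4 ns = 20.832 ns
d = vΔt = 0.80355c × 20.832 ns = 2.4090×10^8 m/s × 2.0832×10^-8 s = 5.02 m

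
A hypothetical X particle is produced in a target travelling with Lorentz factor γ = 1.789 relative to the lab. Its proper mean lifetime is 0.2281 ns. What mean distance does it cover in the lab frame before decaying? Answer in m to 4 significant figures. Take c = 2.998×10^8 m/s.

d ≈ 0.1014 m

β = √(1 − 1/γ²) = √(1 − 1/1.789²) = 0.829187
Dilated lifetime: Δt = γτ₀ = 1.789 × 0.2281 ns = 0.408071 ns
d = vΔt = 0.829187c × 0.408071 ns = 2.48590×10^8 m/s × 4.08071×10^-10 s = 0.1014 m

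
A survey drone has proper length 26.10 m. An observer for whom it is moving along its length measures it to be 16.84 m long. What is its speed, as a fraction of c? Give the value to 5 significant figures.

β ≈ 0.76400

γ = L₀/L = 26.10/16.84 = 1.549881
β = √(1 − 1/γ²) = 0.76400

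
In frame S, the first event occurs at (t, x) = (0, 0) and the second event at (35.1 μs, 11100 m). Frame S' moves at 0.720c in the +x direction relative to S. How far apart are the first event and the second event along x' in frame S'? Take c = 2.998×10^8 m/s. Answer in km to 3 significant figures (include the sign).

γ = 1/√(1 − 0.720²) = 1.4410
Δx' = γ(Δx − vΔt) = 1.4410 × (11100 m − 0.720×(2.998×10^8 m/s)×35.1×10^-6 s)
= 1.4410 × (3523.5 m) = 5.08 km

Δx' ≈ 5.08 km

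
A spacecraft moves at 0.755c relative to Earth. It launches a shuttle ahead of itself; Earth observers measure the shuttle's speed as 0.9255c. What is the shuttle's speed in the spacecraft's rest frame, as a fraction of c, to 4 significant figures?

Inverse velocity addition: u' = (u − v)/(1 − uv/c²)
= (0.9255 − 0.755)/(1 − 0.9255×0.755) = 0.1705/0.301248 = 0.5660

u' ≈ 0.5660c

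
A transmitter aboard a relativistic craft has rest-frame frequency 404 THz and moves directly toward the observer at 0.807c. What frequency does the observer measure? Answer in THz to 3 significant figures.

Relativistic Doppler: f_obs = f_src √((1+β)/(1−β))
= 404 × √(1.8070/0.19300) = 404 × 3.0599 = 1240 THz

f_obs ≈ 1240 THz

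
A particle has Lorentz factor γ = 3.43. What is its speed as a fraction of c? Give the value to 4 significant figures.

β = √(1 − 1/γ²) = √(1 − 1/3.43²) = √(0.915001) = 0.9566

β ≈ 0.9566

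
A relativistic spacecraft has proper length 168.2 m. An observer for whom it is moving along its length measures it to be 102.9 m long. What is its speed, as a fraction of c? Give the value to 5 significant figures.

β ≈ 0.79103

γ = L₀/L = 168.2/102.9 = 1.634597
β = √(1 − 1/γ²) = 0.79103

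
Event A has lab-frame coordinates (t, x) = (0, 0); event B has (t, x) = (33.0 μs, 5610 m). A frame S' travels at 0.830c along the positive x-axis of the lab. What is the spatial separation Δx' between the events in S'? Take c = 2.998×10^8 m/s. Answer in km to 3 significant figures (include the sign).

γ = 1/√(1 − 0.830²) = 1.7929
Δx' = γ(Δx − vΔt) = 1.7929 × (5610 m − 0.830×(2.998×10^8 m/s)×33.0×10^-6 s)
= 1.7929 × (-2601.5 m) = -4.66 km

Δx' ≈ -4.66 km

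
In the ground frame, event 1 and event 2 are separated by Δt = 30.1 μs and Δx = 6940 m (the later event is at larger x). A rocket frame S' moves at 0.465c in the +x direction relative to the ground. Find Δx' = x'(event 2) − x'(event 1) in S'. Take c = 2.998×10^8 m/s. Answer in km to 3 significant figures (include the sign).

γ = 1/√(1 − 0.465²) = 1.1295
Δx' = γ(Δx − vΔt) = 1.1295 × (6940 m − 0.465×(2.998×10^8 m/s)×30.1×10^-6 s)
= 1.1295 × (2743.8 m) = 3.10 km

Δx' ≈ 3.10 km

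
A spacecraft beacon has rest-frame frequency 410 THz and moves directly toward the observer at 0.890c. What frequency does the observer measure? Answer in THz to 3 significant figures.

Relativistic Doppler: f_obs = f_src √((1+β)/(1−β))
= 410 × √(1.8900/0.11000) = 410 × 4.1451 = 1700 THz

f_obs ≈ 1700 THz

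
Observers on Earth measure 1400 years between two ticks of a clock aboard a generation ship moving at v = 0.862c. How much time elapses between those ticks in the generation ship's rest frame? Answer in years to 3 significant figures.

γ = 1/√(1 − 0.862²) = 1.9727
Proper time: τ₀ = Δt/γ = 1400/1.9727 = 710 years

τ₀ ≈ 710 years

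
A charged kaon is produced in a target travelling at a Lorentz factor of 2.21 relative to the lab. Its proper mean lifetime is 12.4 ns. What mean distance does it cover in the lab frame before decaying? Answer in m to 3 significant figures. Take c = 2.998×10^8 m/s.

β = √(1 − 1/γ²) = √(1 − 1/2.21²) = 0.89177
Dilated lifetime: Δt = γτ₀ = 2.21 × 12.4 ns = 27.404 ns
d = vΔt = 0.89177c × 27.404 ns = 2.6735×10^8 m/s × 2.7404×10^-8 s = 7.33 m

d ≈ 7.33 m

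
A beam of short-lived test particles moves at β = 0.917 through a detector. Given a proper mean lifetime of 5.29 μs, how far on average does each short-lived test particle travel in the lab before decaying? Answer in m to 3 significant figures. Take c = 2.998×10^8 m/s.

γ = 1/√(1 − 0.917²) = 2.5070
Dilated lifetime: Δt = γτ₀ = 2.5070 × 5.29 μs = 13.262 μs
d = vΔt = 0.917c × 13.262 μs = 2.7492×10^8 m/s × 1.3262×10^-5 s = 3650 m

d ≈ 3650 m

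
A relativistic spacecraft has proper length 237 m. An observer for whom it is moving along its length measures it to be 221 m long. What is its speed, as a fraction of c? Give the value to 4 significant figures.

β ≈ 0.3612

γ = L₀/L = 237/221 = 1.07240
β = √(1 − 1/γ²) = 0.3612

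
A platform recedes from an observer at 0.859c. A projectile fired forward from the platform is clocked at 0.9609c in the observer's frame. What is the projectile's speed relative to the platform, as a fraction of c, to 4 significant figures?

u' ≈ 0.5837c

Inverse velocity addition: u' = (u − v)/(1 − uv/c²)
= (0.9609 − 0.859)/(1 − 0.9609×0.859) = 0.1019/0.174587 = 0.5837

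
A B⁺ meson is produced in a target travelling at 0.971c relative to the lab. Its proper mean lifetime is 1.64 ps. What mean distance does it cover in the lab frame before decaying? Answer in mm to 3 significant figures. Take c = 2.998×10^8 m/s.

γ = 1/√(1 − 0.971²) = 4.1827
Dilated lifetime: Δt = γτ₀ = 4.1827 × 1.64 ps = 6.8596 ps
d = vΔt = 0.971c × 6.8596 ps = 2.9111×10^8 m/s × 6.8596×10^-12 s = 2.00 mm

d ≈ 2.00 mm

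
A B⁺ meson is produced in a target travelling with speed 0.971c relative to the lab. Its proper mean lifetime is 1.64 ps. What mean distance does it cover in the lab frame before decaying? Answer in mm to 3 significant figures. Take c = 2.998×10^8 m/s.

d ≈ 2.00 mm

γ = 1/√(1 − 0.971²) = 4.1827
Dilated lifetime: Δt = γτ₀ = 4.1827 × 1.64 ps = 6.8596 ps
d = vΔt = 0.971c × 6.8596 ps = 2.9111×10^8 m/s × 6.8596×10^-12 s = 2.00 mm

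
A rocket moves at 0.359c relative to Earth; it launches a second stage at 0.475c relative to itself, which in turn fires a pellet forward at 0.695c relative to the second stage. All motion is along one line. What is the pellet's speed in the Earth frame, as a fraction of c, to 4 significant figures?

Compose boost 2: (0.475 + 0.359)/(1 + 0.475×0.359) = 0.8340/1.17053 = 0.712501
Compose boost 3: (0.695 + 0.712501)/(1 + 0.695×0.712501) = 1.40750/1.49519 = 0.9414

u ≈ 0.9414c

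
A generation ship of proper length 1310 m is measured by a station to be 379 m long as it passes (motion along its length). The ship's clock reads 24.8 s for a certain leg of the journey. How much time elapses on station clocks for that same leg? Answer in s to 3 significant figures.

Δt ≈ 85.7 s

Length contraction ⇒ γ = L₀/L = 1310/379 = 3.4565
Time dilation: Δt = γτ₀ = 3.4565 × 24.8 s = 85.7 s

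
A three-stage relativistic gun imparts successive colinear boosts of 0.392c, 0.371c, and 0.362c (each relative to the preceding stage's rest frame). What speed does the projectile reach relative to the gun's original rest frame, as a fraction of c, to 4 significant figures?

Compose boost 2: (0.371 + 0.392)/(1 + 0.371×0.392) = 0.7630/1.14543 = 0.666124
Compose boost 3: (0.362 + 0.666124)/(1 + 0.362×0.666124) = 1.02812/1.24114 = 0.8284

u ≈ 0.8284c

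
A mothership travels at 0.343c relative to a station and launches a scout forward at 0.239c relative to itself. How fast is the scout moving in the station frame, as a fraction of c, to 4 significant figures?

u ≈ 0.5379c

Compose boost 2: (0.239 + 0.343)/(1 + 0.239×0.343) = 0.5820/1.08198 = 0.5379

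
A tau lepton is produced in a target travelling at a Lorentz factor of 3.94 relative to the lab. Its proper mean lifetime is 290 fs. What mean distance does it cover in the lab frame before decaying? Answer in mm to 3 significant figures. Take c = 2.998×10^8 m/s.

d ≈ 0.331 mm

β = √(1 − 1/γ²) = √(1 − 1/3.94²) = 0.96725
Dilated lifetime: Δt = γτ₀ = 3.94 × 290 fs = 1142.6 fs
d = vΔt = 0.96725c × 1142.6 fs = 2.8998×10^8 m/s × 1.1426×10^-12 s = 0.331 mm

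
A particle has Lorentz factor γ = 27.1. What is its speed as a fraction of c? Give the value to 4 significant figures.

β = √(1 − 1/γ²) = √(1 − 1/27.1²) = √(0.998638) = 0.9993

β ≈ 0.9993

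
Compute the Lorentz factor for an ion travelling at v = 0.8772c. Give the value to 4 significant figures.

γ ≈ 2.083

γ = 1/√(1 − β²) = 1/√(1 − 0.8772²) = 1/√(0.230520) = 2.083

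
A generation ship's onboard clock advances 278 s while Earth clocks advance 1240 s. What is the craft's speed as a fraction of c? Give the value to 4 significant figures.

β ≈ 0.9745

γ = Δt/τ₀ = 1240/278 = 4.46043
β = √(1 − 1/γ²) = √(1 − 1/4.46043²) = 0.9745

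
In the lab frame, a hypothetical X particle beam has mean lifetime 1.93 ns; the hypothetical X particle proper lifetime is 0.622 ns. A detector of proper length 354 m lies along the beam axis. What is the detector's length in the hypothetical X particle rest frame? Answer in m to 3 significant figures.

Time dilation ⇒ γ = Δt/τ₀ = 1.93/0.622 = 3.1029
Length contraction: L = L₀/γ = 354/3.1029 = 114 m

L ≈ 114 m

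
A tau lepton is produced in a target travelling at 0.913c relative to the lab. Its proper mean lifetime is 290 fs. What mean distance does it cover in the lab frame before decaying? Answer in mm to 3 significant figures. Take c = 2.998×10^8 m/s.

γ = 1/√(1 − 0.913²) = 2.4512
Dilated lifetime: Δt = γτ₀ = 2.4512 × 290 fs = 710.85 fs
d = vΔt = 0.913c × 710.85 fs = 2.7372×10^8 m/s × 7.1085×10^-13 s = 0.195 mm

d ≈ 0.195 mm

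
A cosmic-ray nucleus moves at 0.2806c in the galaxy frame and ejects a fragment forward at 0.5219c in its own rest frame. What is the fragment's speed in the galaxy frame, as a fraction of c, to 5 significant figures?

Compose boost 2: (0.5219 + 0.2806)/(1 + 0.5219×0.2806) = 0.80250/1.146445 = 0.69999

u ≈ 0.69999c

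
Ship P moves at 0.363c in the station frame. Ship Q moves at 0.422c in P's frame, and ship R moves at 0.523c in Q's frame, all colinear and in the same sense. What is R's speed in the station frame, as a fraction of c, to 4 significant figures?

u ≈ 0.8877c

Compose boost 2: (0.422 + 0.363)/(1 + 0.422×0.363) = 0.7850/1.15319 = 0.680723
Compose boost 3: (0.523 + 0.680723)/(1 + 0.523×0.680723) = 1.20372/1.35602 = 0.8877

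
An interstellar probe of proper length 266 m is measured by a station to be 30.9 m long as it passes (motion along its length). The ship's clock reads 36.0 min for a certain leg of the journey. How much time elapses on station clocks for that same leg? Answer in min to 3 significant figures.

Length contraction ⇒ γ = L₀/L = 266/30.9 = 8.6084
Time dilation: Δt = γτ₀ = 8.6084 × 36.0 min = 310 min

Δt ≈ 310 min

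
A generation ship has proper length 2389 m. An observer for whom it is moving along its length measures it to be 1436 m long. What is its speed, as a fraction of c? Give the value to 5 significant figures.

γ = L₀/L = 2389/1436 = 1.663649
β = √(1 − 1/γ²) = 0.79918

β ≈ 0.79918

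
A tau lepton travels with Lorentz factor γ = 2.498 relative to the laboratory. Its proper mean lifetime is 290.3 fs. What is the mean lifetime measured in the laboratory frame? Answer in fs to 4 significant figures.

γ = 2.498 (given)
Time dilation: Δt = γτ₀ = 2.498 × 290.3 fs = 725.2 fs

Δt ≈ 725.2 fs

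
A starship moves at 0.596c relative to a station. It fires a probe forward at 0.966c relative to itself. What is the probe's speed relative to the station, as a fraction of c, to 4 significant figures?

u ≈ 0.9913c

Relativistic velocity addition: u = (u' + v)/(1 + u'v/c²)
= (0.966 + 0.596)/(1 + 0.966×0.596) = 1.562/1.57574 = 0.9913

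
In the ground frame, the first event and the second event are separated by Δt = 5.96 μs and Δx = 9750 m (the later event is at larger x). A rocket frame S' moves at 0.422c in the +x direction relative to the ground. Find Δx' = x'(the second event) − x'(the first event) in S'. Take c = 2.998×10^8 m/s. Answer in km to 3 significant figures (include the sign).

Δx' ≈ 9.92 km

γ = 1/√(1 − 0.422²) = 1.1030
Δx' = γ(Δx − vΔt) = 1.1030 × (9750 m − 0.422×(2.998×10^8 m/s)×5.96×10^-6 s)
= 1.1030 × (8996.0 m) = 9.92 km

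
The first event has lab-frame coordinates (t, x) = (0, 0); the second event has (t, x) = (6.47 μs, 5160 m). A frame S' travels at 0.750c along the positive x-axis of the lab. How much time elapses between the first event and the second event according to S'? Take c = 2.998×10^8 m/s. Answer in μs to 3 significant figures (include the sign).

γ = 1/√(1 − 0.750²) = 1.5119
Δt' = γ(Δt − vΔx/c²) = 1.5119 × (6.47 μs − 0.750×5160 m / (2.998×10^8 m/s))
= 1.5119 × (-6.4386 μs) = -9.73 μs

Δt' ≈ -9.73 μs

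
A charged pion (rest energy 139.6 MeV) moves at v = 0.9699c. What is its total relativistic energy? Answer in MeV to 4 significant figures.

γ = 1/√(1 − 0.9699²) = 4.10672
E = γm₀c² = 4.10672 × 139.6 MeV = 573.3 MeV

E ≈ 573.3 MeV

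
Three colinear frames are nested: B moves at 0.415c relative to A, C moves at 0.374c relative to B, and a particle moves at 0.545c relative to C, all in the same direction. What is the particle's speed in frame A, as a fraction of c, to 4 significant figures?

u ≈ 0.8949c

Compose boost 2: (0.374 + 0.415)/(1 + 0.374×0.415) = 0.7890/1.15521 = 0.682993
Compose boost 3: (0.545 + 0.682993)/(1 + 0.545×0.682993) = 1.22799/1.37223 = 0.8949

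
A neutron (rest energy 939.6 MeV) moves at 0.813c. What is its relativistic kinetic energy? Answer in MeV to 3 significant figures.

γ = 1/√(1 − 0.813²) = 1.7174
K = (γ − 1)m₀c² = (1.7174 − 1) × 939.6 MeV = 0.71743 × 939.6 MeV = 674 MeV

K ≈ 674 MeV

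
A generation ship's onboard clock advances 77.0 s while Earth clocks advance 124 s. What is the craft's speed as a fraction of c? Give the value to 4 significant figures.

β ≈ 0.7838

γ = Δt/τ₀ = 124/77.0 = 1.61039
β = √(1 − 1/γ²) = √(1 − 1/1.61039²) = 0.7838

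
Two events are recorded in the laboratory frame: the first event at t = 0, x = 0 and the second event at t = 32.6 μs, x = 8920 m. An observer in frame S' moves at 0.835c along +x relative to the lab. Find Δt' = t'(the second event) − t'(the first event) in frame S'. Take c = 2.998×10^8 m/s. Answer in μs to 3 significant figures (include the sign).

Δt' ≈ 14.1 μs

γ = 1/√(1 − 0.835²) = 1.8174
Δt' = γ(Δt − vΔx/c²) = 1.8174 × (32.6 μs − 0.835×8920 m / (2.998×10^8 m/s))
= 1.8174 × (7.7561 μs) = 14.1 μs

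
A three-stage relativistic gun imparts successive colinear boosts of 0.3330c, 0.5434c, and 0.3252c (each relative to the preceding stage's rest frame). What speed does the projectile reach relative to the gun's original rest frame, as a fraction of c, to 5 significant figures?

Compose boost 2: (0.5434 + 0.3330)/(1 + 0.5434×0.3330) = 0.87640/1.180952 = 0.7421130
Compose boost 3: (0.3252 + 0.7421130)/(1 + 0.3252×0.7421130) = 1.067313/1.241335 = 0.85981

u ≈ 0.85981c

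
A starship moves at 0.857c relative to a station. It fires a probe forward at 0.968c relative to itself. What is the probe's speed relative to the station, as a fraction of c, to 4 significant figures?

Relativistic velocity addition: u = (u' + v)/(1 + u'v/c²)
= (0.968 + 0.857)/(1 + 0.968×0.857) = 1.825/1.82958 = 0.9975

u ≈ 0.9975c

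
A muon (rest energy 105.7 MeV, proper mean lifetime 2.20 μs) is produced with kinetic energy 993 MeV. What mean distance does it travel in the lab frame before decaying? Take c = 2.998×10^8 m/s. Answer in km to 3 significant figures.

γ = 1 + K/(m₀c²) = 1 + 993/105.7 = 10.395
β = √(1 − 1/γ²) = 0.99536
Dilated lifetime: γτ₀ = 10.395 × 2.20 μs = 22.868 μs
d = βc·γτ₀ = 0.99536 × (2.998×10^8 m/s) × 2.2868×10^-5 s = 6.82 km

d ≈ 6.82 km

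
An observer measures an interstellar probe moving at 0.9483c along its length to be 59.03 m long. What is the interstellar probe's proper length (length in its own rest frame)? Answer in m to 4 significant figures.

L₀ ≈ 186.0 m

γ = 1/√(1 − 0.9483²) = 3.15084
L₀ = γL = 3.15084 × 59.03 = 186.0 m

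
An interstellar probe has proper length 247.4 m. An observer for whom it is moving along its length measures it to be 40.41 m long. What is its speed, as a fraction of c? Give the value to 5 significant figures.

β ≈ 0.98657

γ = L₀/L = 247.4/40.41 = 6.122247
β = √(1 − 1/γ²) = 0.98657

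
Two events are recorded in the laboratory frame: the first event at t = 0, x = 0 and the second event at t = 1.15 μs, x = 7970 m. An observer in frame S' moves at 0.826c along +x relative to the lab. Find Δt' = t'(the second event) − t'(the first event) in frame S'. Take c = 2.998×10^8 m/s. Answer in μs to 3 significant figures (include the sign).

γ = 1/√(1 − 0.826²) = 1.7741
Δt' = γ(Δt − vΔx/c²) = 1.7741 × (1.15 μs − 0.826×7970 m / (2.998×10^8 m/s))
= 1.7741 × (-20.809 μs) = -36.9 μs

Δt' ≈ -36.9 μs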